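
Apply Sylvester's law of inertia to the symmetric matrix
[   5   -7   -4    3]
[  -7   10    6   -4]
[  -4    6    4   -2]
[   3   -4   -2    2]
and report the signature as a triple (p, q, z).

Answer: (2, 0, 2)

Derivation:
step 0: pivot 5 → sign +
step 1: pivot 1/5 → sign +
step 2: row/col 2 already zero → sign 0
step 3: row/col 3 already zero → sign 0
signature = (2, 0, 2)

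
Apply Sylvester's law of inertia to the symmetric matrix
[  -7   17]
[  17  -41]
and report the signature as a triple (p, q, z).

step 0: pivot -7 → sign −
step 1: pivot 2/7 → sign +
signature = (1, 1, 0)

Answer: (1, 1, 0)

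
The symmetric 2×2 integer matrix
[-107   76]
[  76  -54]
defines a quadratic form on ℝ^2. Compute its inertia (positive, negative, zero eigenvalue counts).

Answer: (0, 2, 0)

Derivation:
step 0: pivot -107 → sign −
step 1: pivot -2/107 → sign −
signature = (0, 2, 0)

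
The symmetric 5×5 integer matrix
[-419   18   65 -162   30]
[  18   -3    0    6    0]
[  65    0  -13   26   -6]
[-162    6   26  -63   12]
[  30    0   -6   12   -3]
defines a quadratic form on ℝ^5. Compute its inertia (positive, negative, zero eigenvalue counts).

Answer: (1, 4, 0)

Derivation:
step 0: pivot -419 → sign −
step 1: pivot -933/419 → sign −
step 2: pivot 182/311 → sign +
step 3: pivot -1/7 → sign −
step 4: pivot -3/13 → sign −
signature = (1, 4, 0)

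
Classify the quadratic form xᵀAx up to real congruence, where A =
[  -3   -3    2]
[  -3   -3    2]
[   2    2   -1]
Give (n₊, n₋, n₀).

step 0: pivot -3 → sign −
step 1: pivot 1/3 → sign +
step 2: row/col 2 already zero → sign 0
signature = (1, 1, 1)

Answer: (1, 1, 1)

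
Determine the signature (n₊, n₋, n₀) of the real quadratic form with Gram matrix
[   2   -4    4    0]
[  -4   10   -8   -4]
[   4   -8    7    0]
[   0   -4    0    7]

Answer: (2, 2, 0)

Derivation:
step 0: pivot 2 → sign +
step 1: pivot 2 → sign +
step 2: pivot -1 → sign −
step 3: pivot -1 → sign −
signature = (2, 2, 0)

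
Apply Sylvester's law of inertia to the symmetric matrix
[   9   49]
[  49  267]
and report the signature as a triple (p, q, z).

Answer: (2, 0, 0)

Derivation:
step 0: pivot 9 → sign +
step 1: pivot 2/9 → sign +
signature = (2, 0, 0)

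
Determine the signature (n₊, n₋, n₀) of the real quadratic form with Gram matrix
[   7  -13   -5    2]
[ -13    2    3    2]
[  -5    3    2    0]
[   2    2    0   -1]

step 0: pivot 7 → sign +
step 1: pivot -155/7 → sign −
step 2: pivot 33/155 → sign +
step 3: pivot -3/11 → sign −
signature = (2, 2, 0)

Answer: (2, 2, 0)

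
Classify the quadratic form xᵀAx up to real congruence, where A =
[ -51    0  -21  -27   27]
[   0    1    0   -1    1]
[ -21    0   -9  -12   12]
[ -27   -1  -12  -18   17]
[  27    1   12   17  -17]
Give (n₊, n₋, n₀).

Answer: (1, 4, 0)

Derivation:
step 0: pivot -51 → sign −
step 1: pivot 1 → sign +
step 2: pivot -6/17 → sign −
step 3: pivot -5/2 → sign −
step 4: pivot -3/5 → sign −
signature = (1, 4, 0)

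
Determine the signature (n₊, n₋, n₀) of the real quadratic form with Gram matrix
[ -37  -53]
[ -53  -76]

step 0: pivot -37 → sign −
step 1: pivot -3/37 → sign −
signature = (0, 2, 0)

Answer: (0, 2, 0)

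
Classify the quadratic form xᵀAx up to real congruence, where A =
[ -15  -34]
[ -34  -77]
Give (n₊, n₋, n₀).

step 0: pivot -15 → sign −
step 1: pivot 1/15 → sign +
signature = (1, 1, 0)

Answer: (1, 1, 0)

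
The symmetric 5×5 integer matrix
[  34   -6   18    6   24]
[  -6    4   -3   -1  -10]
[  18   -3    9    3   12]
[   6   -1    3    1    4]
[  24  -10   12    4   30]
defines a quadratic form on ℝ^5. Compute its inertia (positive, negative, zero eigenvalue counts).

step 0: pivot 34 → sign +
step 1: pivot 50/17 → sign +
step 2: pivot -27/50 → sign −
step 3: pivot 2 → sign +
step 4: row/col 4 already zero → sign 0
signature = (3, 1, 1)

Answer: (3, 1, 1)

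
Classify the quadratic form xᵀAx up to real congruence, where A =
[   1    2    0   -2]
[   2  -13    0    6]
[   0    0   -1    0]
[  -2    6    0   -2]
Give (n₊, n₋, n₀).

Answer: (1, 3, 0)

Derivation:
step 0: pivot 1 → sign +
step 1: pivot -17 → sign −
step 2: pivot -1 → sign −
step 3: pivot -2/17 → sign −
signature = (1, 3, 0)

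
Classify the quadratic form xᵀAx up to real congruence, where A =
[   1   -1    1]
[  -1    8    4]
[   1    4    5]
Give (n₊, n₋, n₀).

step 0: pivot 1 → sign +
step 1: pivot 7 → sign +
step 2: pivot 3/7 → sign +
signature = (3, 0, 0)

Answer: (3, 0, 0)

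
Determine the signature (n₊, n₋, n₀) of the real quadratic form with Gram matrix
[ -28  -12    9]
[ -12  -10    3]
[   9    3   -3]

step 0: pivot -28 → sign −
step 1: pivot -34/7 → sign −
step 2: pivot 3/68 → sign +
signature = (1, 2, 0)

Answer: (1, 2, 0)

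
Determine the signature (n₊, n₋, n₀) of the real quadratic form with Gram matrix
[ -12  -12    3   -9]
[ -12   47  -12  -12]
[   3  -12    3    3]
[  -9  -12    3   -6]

Answer: (2, 2, 0)

Derivation:
step 0: pivot -12 → sign −
step 1: pivot 59 → sign +
step 2: pivot -15/236 → sign −
step 3: pivot 3/5 → sign +
signature = (2, 2, 0)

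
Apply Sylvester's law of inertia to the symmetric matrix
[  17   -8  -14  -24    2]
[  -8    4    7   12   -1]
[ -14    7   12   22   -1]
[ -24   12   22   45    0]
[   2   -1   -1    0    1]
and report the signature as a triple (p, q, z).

step 0: pivot 17 → sign +
step 1: pivot 4/17 → sign +
step 2: pivot -1/4 → sign −
step 3: pivot 13 → sign +
step 4: pivot 3/13 → sign +
signature = (4, 1, 0)

Answer: (4, 1, 0)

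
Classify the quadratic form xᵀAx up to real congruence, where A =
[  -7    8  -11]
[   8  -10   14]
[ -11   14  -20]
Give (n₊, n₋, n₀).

step 0: pivot -7 → sign −
step 1: pivot -6/7 → sign −
step 2: pivot -1/3 → sign −
signature = (0, 3, 0)

Answer: (0, 3, 0)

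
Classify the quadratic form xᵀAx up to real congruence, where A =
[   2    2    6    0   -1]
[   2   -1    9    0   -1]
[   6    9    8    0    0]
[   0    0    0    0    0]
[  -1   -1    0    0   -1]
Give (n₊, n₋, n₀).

step 0: pivot 2 → sign +
step 1: pivot -3 → sign −
step 2: pivot -7 → sign −
step 3: pivot -3/14 → sign −
step 4: row/col 4 already zero → sign 0
signature = (1, 3, 1)

Answer: (1, 3, 1)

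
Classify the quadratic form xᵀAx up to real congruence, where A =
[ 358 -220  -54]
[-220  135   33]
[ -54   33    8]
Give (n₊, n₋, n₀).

Answer: (2, 1, 0)

Derivation:
step 0: pivot 358 → sign +
step 1: pivot -35/179 → sign −
step 2: pivot 1/35 → sign +
signature = (2, 1, 0)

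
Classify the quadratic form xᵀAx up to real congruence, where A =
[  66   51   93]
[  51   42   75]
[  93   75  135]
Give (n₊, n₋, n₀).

step 0: pivot 66 → sign +
step 1: pivot 57/22 → sign +
step 2: pivot 3/19 → sign +
signature = (3, 0, 0)

Answer: (3, 0, 0)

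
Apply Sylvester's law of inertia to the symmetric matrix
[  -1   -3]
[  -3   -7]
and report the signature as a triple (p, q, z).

Answer: (1, 1, 0)

Derivation:
step 0: pivot -1 → sign −
step 1: pivot 2 → sign +
signature = (1, 1, 0)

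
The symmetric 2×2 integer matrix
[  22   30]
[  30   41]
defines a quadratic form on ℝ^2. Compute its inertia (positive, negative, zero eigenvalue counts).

step 0: pivot 22 → sign +
step 1: pivot 1/11 → sign +
signature = (2, 0, 0)

Answer: (2, 0, 0)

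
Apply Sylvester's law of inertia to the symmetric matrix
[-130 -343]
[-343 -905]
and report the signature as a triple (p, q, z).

Answer: (0, 2, 0)

Derivation:
step 0: pivot -130 → sign −
step 1: pivot -1/130 → sign −
signature = (0, 2, 0)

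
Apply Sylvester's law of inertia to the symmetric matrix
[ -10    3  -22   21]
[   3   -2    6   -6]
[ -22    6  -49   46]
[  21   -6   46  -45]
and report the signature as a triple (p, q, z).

step 0: pivot -10 → sign −
step 1: pivot -11/10 → sign −
step 2: pivot -3/11 → sign −
step 3: pivot -1/3 → sign −
signature = (0, 4, 0)

Answer: (0, 4, 0)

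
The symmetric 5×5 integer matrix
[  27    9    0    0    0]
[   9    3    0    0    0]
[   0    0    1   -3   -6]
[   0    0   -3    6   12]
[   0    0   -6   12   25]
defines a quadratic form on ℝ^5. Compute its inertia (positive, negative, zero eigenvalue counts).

step 0: pivot 27 → sign +
step 1: pivot 1 → sign +
step 2: pivot -3 → sign −
step 3: pivot 1 → sign +
step 4: row/col 4 already zero → sign 0
signature = (3, 1, 1)

Answer: (3, 1, 1)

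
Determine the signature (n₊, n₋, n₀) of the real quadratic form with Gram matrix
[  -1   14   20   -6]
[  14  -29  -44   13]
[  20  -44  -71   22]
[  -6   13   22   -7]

Answer: (2, 2, 0)

Derivation:
step 0: pivot -1 → sign −
step 1: pivot 167 → sign +
step 2: pivot -753/167 → sign −
step 3: pivot 6/251 → sign +
signature = (2, 2, 0)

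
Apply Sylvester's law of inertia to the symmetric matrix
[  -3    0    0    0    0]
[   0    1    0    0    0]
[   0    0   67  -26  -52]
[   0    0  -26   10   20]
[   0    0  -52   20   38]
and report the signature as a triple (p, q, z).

Answer: (2, 3, 0)

Derivation:
step 0: pivot -3 → sign −
step 1: pivot 1 → sign +
step 2: pivot 67 → sign +
step 3: pivot -6/67 → sign −
step 4: pivot -2 → sign −
signature = (2, 3, 0)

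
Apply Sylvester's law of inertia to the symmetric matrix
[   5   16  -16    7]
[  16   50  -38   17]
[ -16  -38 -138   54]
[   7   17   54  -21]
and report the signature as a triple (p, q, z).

step 0: pivot 5 → sign +
step 1: pivot -6/5 → sign −
step 2: pivot -44 → sign −
step 3: pivot 3/44 → sign +
signature = (2, 2, 0)

Answer: (2, 2, 0)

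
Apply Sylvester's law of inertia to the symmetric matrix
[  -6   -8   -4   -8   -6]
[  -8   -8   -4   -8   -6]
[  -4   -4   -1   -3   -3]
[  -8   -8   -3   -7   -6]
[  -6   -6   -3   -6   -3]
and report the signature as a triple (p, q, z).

step 0: pivot -6 → sign −
step 1: pivot 8/3 → sign +
step 2: pivot 1 → sign +
step 3: pivot 3/2 → sign +
step 4: row/col 4 already zero → sign 0
signature = (3, 1, 1)

Answer: (3, 1, 1)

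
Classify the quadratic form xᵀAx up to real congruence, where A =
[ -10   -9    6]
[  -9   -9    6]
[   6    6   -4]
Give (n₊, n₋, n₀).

step 0: pivot -10 → sign −
step 1: pivot -9/10 → sign −
step 2: row/col 2 already zero → sign 0
signature = (0, 2, 1)

Answer: (0, 2, 1)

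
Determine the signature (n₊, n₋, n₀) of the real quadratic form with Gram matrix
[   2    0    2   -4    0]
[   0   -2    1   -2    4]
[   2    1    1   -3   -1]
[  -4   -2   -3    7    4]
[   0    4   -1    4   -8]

Answer: (3, 2, 0)

Derivation:
step 0: pivot 2 → sign +
step 1: pivot -2 → sign −
step 2: pivot -1/2 → sign −
step 3: pivot 1 → sign +
step 4: pivot 2 → sign +
signature = (3, 2, 0)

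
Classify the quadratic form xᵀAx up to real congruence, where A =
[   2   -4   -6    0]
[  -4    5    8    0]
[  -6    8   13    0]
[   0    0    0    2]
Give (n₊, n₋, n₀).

step 0: pivot 2 → sign +
step 1: pivot -3 → sign −
step 2: pivot 1/3 → sign +
step 3: pivot 2 → sign +
signature = (3, 1, 0)

Answer: (3, 1, 0)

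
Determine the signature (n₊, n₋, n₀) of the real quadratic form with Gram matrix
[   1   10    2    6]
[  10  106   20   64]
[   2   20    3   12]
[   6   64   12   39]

step 0: pivot 1 → sign +
step 1: pivot 6 → sign +
step 2: pivot -1 → sign −
step 3: pivot 1/3 → sign +
signature = (3, 1, 0)

Answer: (3, 1, 0)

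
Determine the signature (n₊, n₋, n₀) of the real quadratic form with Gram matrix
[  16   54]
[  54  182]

step 0: pivot 16 → sign +
step 1: pivot -1/4 → sign −
signature = (1, 1, 0)

Answer: (1, 1, 0)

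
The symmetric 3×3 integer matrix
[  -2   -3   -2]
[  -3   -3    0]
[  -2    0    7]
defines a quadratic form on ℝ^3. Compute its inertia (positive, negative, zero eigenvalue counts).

step 0: pivot -2 → sign −
step 1: pivot 3/2 → sign +
step 2: pivot 3 → sign +
signature = (2, 1, 0)

Answer: (2, 1, 0)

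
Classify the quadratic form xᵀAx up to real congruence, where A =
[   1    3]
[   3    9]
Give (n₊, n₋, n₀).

step 0: pivot 1 → sign +
step 1: row/col 1 already zero → sign 0
signature = (1, 0, 1)

Answer: (1, 0, 1)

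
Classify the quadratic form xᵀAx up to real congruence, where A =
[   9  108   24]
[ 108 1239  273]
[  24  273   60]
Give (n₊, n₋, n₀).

Answer: (1, 2, 0)

Derivation:
step 0: pivot 9 → sign +
step 1: pivot -57 → sign −
step 2: pivot -1/19 → sign −
signature = (1, 2, 0)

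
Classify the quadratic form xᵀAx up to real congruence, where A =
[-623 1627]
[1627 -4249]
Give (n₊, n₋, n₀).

step 0: pivot -623 → sign −
step 1: pivot 2/623 → sign +
signature = (1, 1, 0)

Answer: (1, 1, 0)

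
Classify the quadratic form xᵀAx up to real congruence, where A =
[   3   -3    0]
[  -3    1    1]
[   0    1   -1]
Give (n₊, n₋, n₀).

Answer: (1, 2, 0)

Derivation:
step 0: pivot 3 → sign +
step 1: pivot -2 → sign −
step 2: pivot -1/2 → sign −
signature = (1, 2, 0)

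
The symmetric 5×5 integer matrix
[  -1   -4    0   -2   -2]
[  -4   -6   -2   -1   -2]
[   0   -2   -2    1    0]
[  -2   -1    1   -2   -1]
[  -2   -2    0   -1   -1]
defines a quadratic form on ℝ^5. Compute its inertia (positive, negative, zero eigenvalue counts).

step 0: pivot -1 → sign −
step 1: pivot 10 → sign +
step 2: pivot -12/5 → sign −
step 3: pivot -1/2 → sign −
step 4: row/col 4 already zero → sign 0
signature = (1, 3, 1)

Answer: (1, 3, 1)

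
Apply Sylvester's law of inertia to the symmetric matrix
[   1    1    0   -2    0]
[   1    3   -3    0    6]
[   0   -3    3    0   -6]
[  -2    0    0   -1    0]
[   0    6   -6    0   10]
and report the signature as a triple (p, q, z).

Answer: (2, 3, 0)

Derivation:
step 0: pivot 1 → sign +
step 1: pivot 2 → sign +
step 2: pivot -3/2 → sign −
step 3: pivot -1 → sign −
step 4: pivot -2 → sign −
signature = (2, 3, 0)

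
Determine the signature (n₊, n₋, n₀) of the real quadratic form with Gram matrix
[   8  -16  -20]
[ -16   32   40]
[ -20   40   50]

Answer: (1, 0, 2)

Derivation:
step 0: pivot 8 → sign +
step 1: row/col 1 already zero → sign 0
step 2: row/col 2 already zero → sign 0
signature = (1, 0, 2)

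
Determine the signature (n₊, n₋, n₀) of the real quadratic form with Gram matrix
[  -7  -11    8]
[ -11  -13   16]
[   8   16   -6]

Answer: (2, 1, 0)

Derivation:
step 0: pivot -7 → sign −
step 1: pivot 30/7 → sign +
step 2: pivot 2/5 → sign +
signature = (2, 1, 0)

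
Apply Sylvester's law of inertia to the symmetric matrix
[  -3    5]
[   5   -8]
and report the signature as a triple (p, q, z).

step 0: pivot -3 → sign −
step 1: pivot 1/3 → sign +
signature = (1, 1, 0)

Answer: (1, 1, 0)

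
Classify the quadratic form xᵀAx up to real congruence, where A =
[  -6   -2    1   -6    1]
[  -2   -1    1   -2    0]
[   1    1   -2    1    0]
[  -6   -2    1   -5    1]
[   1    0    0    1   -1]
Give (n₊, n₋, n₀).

step 0: pivot -6 → sign −
step 1: pivot -1/3 → sign −
step 2: pivot -1/2 → sign −
step 3: pivot 1 → sign +
step 4: row/col 4 already zero → sign 0
signature = (1, 3, 1)

Answer: (1, 3, 1)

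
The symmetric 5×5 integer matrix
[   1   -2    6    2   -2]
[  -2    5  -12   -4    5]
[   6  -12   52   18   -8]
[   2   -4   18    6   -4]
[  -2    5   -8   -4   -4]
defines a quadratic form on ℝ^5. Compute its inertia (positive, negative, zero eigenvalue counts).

Answer: (3, 2, 0)

Derivation:
step 0: pivot 1 → sign +
step 1: pivot 1 → sign +
step 2: pivot 16 → sign +
step 3: pivot -1/4 → sign −
step 4: pivot -1 → sign −
signature = (3, 2, 0)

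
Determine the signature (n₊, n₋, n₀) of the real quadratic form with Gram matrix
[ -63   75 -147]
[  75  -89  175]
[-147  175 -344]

step 0: pivot -63 → sign −
step 1: pivot 2/7 → sign +
step 2: pivot -1 → sign −
signature = (1, 2, 0)

Answer: (1, 2, 0)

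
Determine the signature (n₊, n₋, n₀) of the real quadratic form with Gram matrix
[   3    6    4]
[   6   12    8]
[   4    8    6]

step 0: pivot 3 → sign +
step 1: pivot 2/3 → sign +
step 2: row/col 2 already zero → sign 0
signature = (2, 0, 1)

Answer: (2, 0, 1)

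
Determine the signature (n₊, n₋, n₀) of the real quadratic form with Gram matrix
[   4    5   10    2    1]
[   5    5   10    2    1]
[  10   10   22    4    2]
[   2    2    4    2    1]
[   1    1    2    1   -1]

step 0: pivot 4 → sign +
step 1: pivot -5/4 → sign −
step 2: pivot 2 → sign +
step 3: pivot 6/5 → sign +
step 4: pivot -3/2 → sign −
signature = (3, 2, 0)

Answer: (3, 2, 0)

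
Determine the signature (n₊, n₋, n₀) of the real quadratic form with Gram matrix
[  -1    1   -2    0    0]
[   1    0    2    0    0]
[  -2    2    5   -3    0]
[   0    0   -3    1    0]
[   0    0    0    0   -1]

Answer: (2, 2, 1)

Derivation:
step 0: pivot -1 → sign −
step 1: pivot 1 → sign +
step 2: pivot 9 → sign +
step 3: pivot -1 → sign −
step 4: row/col 4 already zero → sign 0
signature = (2, 2, 1)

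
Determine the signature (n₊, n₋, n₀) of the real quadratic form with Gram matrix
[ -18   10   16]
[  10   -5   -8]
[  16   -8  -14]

Answer: (1, 2, 0)

Derivation:
step 0: pivot -18 → sign −
step 1: pivot 5/9 → sign +
step 2: pivot -6/5 → sign −
signature = (1, 2, 0)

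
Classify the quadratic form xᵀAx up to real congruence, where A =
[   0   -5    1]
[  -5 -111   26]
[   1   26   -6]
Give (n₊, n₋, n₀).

Answer: (1, 2, 0)

Derivation:
step 0: pivot -111 → sign −
step 1: pivot 25/111 → sign +
step 2: pivot -1/25 → sign −
signature = (1, 2, 0)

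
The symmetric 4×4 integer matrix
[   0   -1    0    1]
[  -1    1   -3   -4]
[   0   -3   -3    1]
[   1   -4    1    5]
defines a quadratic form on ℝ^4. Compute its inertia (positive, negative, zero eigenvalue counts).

step 0: pivot 1 → sign +
step 1: pivot -1 → sign −
step 2: pivot -3 → sign −
step 3: pivot -2/3 → sign −
signature = (1, 3, 0)

Answer: (1, 3, 0)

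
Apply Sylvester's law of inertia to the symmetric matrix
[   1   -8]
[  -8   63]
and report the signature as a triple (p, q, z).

Answer: (1, 1, 0)

Derivation:
step 0: pivot 1 → sign +
step 1: pivot -1 → sign −
signature = (1, 1, 0)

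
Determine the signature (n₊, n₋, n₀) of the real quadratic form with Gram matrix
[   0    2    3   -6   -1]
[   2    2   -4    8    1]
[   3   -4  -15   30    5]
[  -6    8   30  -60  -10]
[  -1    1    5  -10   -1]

step 0: pivot 2 → sign +
step 1: pivot -2 → sign −
step 2: pivot 3/2 → sign +
step 3: pivot 1/2 → sign +
step 4: row/col 4 already zero → sign 0
signature = (3, 1, 1)

Answer: (3, 1, 1)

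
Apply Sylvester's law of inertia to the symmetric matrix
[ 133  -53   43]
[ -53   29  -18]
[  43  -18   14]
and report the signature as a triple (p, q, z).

Answer: (3, 0, 0)

Derivation:
step 0: pivot 133 → sign +
step 1: pivot 1048/133 → sign +
step 2: pivot 3/1048 → sign +
signature = (3, 0, 0)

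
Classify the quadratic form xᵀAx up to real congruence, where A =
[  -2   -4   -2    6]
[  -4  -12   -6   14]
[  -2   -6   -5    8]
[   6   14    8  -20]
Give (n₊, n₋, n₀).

step 0: pivot -2 → sign −
step 1: pivot -4 → sign −
step 2: pivot -2 → sign −
step 3: pivot -1/2 → sign −
signature = (0, 4, 0)

Answer: (0, 4, 0)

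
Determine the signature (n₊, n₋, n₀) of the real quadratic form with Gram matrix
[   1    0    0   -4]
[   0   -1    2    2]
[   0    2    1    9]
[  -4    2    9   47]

step 0: pivot 1 → sign +
step 1: pivot -1 → sign −
step 2: pivot 5 → sign +
step 3: pivot 6/5 → sign +
signature = (3, 1, 0)

Answer: (3, 1, 0)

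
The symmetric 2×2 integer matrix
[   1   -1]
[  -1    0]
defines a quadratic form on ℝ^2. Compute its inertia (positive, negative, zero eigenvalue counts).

step 0: pivot 1 → sign +
step 1: pivot -1 → sign −
signature = (1, 1, 0)

Answer: (1, 1, 0)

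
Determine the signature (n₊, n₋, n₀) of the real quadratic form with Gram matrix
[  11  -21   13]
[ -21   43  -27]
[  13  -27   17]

Answer: (2, 0, 1)

Derivation:
step 0: pivot 11 → sign +
step 1: pivot 32/11 → sign +
step 2: row/col 2 already zero → sign 0
signature = (2, 0, 1)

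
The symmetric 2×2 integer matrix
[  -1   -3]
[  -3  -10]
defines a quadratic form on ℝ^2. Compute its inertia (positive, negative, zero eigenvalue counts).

Answer: (0, 2, 0)

Derivation:
step 0: pivot -1 → sign −
step 1: pivot -1 → sign −
signature = (0, 2, 0)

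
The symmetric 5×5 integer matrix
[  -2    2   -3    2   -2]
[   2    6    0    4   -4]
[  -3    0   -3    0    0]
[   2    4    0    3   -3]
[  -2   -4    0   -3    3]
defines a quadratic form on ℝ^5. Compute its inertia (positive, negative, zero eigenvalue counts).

Answer: (2, 2, 1)

Derivation:
step 0: pivot -2 → sign −
step 1: pivot 8 → sign +
step 2: pivot 3/8 → sign +
step 3: pivot -1 → sign −
step 4: row/col 4 already zero → sign 0
signature = (2, 2, 1)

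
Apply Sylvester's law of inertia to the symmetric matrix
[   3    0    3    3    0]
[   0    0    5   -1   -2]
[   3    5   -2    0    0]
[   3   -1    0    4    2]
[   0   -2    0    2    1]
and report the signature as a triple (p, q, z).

step 0: pivot 3 → sign +
step 1: pivot -5 → sign −
step 2: pivot 5 → sign +
step 3: pivot -2/5 → sign −
step 4: pivot 3/5 → sign +
signature = (3, 2, 0)

Answer: (3, 2, 0)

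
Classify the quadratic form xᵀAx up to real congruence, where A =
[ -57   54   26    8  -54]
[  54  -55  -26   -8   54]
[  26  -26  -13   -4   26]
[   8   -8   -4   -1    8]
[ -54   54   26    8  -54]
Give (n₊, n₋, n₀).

step 0: pivot -57 → sign −
step 1: pivot -73/19 → sign −
step 2: pivot -143/219 → sign −
step 3: pivot 3/13 → sign +
step 4: pivot -6/11 → sign −
signature = (1, 4, 0)

Answer: (1, 4, 0)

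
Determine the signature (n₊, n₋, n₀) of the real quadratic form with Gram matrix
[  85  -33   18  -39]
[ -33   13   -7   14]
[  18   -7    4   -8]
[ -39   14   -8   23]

step 0: pivot 85 → sign +
step 1: pivot 16/85 → sign +
step 2: pivot 3/16 → sign +
step 3: pivot -2 → sign −
signature = (3, 1, 0)

Answer: (3, 1, 0)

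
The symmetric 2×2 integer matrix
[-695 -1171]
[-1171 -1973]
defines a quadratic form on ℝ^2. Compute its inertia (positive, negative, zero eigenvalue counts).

Answer: (1, 1, 0)

Derivation:
step 0: pivot -695 → sign −
step 1: pivot 6/695 → sign +
signature = (1, 1, 0)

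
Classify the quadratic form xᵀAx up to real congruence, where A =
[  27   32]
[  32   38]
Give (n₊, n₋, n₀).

Answer: (2, 0, 0)

Derivation:
step 0: pivot 27 → sign +
step 1: pivot 2/27 → sign +
signature = (2, 0, 0)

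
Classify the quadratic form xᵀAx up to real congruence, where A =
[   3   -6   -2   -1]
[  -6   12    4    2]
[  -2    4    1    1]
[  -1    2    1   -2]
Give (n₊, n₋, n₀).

Answer: (1, 2, 1)

Derivation:
step 0: pivot 3 → sign +
step 1: pivot -1/3 → sign −
step 2: pivot -2 → sign −
step 3: row/col 3 already zero → sign 0
signature = (1, 2, 1)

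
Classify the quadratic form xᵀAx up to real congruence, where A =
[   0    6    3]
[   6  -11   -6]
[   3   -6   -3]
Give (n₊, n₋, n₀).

step 0: pivot -11 → sign −
step 1: pivot 36/11 → sign +
step 2: pivot 1/4 → sign +
signature = (2, 1, 0)

Answer: (2, 1, 0)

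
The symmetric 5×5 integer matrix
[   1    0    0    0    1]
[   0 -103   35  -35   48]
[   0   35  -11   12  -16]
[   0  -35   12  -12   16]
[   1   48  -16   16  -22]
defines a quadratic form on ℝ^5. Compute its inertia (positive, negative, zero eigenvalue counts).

Answer: (3, 2, 0)

Derivation:
step 0: pivot 1 → sign +
step 1: pivot -103 → sign −
step 2: pivot 92/103 → sign +
step 3: pivot -11/92 → sign −
step 4: pivot 3/11 → sign +
signature = (3, 2, 0)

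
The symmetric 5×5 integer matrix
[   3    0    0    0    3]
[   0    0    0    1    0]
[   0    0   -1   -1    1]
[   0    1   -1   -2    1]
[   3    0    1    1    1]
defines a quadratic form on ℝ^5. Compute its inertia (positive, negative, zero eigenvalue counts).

step 0: pivot 3 → sign +
step 1: pivot -1 → sign −
step 2: pivot -1 → sign −
step 3: pivot 1 → sign +
step 4: pivot -1 → sign −
signature = (2, 3, 0)

Answer: (2, 3, 0)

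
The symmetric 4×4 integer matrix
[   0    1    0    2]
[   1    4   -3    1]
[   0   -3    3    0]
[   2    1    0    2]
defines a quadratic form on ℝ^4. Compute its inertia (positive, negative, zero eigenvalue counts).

step 0: pivot 4 → sign +
step 1: pivot -1/4 → sign −
step 2: pivot 3 → sign +
step 3: pivot 2 → sign +
signature = (3, 1, 0)

Answer: (3, 1, 0)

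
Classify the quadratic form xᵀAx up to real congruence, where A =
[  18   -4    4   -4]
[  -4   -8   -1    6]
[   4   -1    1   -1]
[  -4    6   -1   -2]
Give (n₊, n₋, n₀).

Answer: (2, 2, 0)

Derivation:
step 0: pivot 18 → sign +
step 1: pivot -80/9 → sign −
step 2: pivot 9/80 → sign +
step 3: pivot -2/9 → sign −
signature = (2, 2, 0)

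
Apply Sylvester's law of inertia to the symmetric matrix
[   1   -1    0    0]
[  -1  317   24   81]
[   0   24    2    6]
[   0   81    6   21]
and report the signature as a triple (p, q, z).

step 0: pivot 1 → sign +
step 1: pivot 316 → sign +
step 2: pivot 14/79 → sign +
step 3: pivot 3/28 → sign +
signature = (4, 0, 0)

Answer: (4, 0, 0)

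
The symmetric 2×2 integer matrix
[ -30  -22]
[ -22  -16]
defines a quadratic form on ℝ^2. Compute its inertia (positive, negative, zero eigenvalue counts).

step 0: pivot -30 → sign −
step 1: pivot 2/15 → sign +
signature = (1, 1, 0)

Answer: (1, 1, 0)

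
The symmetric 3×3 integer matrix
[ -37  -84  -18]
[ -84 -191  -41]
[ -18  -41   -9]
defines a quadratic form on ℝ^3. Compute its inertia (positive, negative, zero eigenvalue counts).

step 0: pivot -37 → sign −
step 1: pivot -11/37 → sign −
step 2: pivot -2/11 → sign −
signature = (0, 3, 0)

Answer: (0, 3, 0)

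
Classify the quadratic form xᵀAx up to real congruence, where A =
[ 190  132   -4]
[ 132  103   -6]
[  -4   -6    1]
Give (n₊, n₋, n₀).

Answer: (2, 1, 0)

Derivation:
step 0: pivot 190 → sign +
step 1: pivot 1073/95 → sign +
step 2: pivot -3/1073 → sign −
signature = (2, 1, 0)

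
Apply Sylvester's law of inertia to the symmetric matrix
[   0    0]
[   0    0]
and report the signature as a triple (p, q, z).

Answer: (0, 0, 2)

Derivation:
step 0: row/col 0 already zero → sign 0
step 1: row/col 1 already zero → sign 0
signature = (0, 0, 2)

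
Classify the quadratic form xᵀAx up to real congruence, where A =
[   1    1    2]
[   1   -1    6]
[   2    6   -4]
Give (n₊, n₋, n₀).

step 0: pivot 1 → sign +
step 1: pivot -2 → sign −
step 2: row/col 2 already zero → sign 0
signature = (1, 1, 1)

Answer: (1, 1, 1)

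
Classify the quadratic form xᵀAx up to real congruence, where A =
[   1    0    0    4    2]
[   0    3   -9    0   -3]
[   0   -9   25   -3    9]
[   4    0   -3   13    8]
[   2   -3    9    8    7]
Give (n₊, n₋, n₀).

step 0: pivot 1 → sign +
step 1: pivot 3 → sign +
step 2: pivot -2 → sign −
step 3: pivot 3/2 → sign +
step 4: row/col 4 already zero → sign 0
signature = (3, 1, 1)

Answer: (3, 1, 1)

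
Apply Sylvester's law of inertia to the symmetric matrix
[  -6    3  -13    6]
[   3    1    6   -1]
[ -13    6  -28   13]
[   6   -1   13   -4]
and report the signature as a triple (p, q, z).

step 0: pivot -6 → sign −
step 1: pivot 5/2 → sign +
step 2: pivot 1/15 → sign +
step 3: pivot -2 → sign −
signature = (2, 2, 0)

Answer: (2, 2, 0)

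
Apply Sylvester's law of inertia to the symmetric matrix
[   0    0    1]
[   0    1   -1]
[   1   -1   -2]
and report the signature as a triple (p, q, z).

Answer: (2, 1, 0)

Derivation:
step 0: pivot 1 → sign +
step 1: pivot -3 → sign −
step 2: pivot 1/3 → sign +
signature = (2, 1, 0)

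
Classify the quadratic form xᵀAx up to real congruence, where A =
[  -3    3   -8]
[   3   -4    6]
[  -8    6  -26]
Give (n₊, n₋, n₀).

step 0: pivot -3 → sign −
step 1: pivot -1 → sign −
step 2: pivot -2/3 → sign −
signature = (0, 3, 0)

Answer: (0, 3, 0)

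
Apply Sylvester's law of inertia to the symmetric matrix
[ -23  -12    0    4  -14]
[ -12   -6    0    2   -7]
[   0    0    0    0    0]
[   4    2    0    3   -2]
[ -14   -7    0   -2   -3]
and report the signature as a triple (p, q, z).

step 0: pivot -23 → sign −
step 1: pivot 6/23 → sign +
step 2: pivot 11/3 → sign +
step 3: pivot 1/22 → sign +
step 4: row/col 4 already zero → sign 0
signature = (3, 1, 1)

Answer: (3, 1, 1)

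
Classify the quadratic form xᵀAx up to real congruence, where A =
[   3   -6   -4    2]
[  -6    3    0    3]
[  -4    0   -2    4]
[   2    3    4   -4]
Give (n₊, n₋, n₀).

step 0: pivot 3 → sign +
step 1: pivot -9 → sign −
step 2: pivot -2/9 → sign −
step 3: pivot 1 → sign +
signature = (2, 2, 0)

Answer: (2, 2, 0)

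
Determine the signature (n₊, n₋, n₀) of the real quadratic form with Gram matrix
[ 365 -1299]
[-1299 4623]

step 0: pivot 365 → sign +
step 1: pivot -6/365 → sign −
signature = (1, 1, 0)

Answer: (1, 1, 0)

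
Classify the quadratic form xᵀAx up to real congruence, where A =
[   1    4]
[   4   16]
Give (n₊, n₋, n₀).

step 0: pivot 1 → sign +
step 1: row/col 1 already zero → sign 0
signature = (1, 0, 1)

Answer: (1, 0, 1)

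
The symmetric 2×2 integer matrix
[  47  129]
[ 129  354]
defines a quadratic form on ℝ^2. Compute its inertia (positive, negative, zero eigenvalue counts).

step 0: pivot 47 → sign +
step 1: pivot -3/47 → sign −
signature = (1, 1, 0)

Answer: (1, 1, 0)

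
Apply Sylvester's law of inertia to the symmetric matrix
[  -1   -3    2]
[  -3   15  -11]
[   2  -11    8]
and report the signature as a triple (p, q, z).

Answer: (1, 2, 0)

Derivation:
step 0: pivot -1 → sign −
step 1: pivot 24 → sign +
step 2: pivot -1/24 → sign −
signature = (1, 2, 0)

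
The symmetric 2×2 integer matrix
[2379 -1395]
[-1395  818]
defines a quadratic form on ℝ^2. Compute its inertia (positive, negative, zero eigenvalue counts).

Answer: (1, 1, 0)

Derivation:
step 0: pivot 2379 → sign +
step 1: pivot -1/793 → sign −
signature = (1, 1, 0)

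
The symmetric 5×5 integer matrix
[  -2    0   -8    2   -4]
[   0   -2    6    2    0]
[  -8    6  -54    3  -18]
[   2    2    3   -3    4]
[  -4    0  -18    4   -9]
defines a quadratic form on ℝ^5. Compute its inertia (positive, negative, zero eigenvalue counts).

Answer: (1, 4, 0)

Derivation:
step 0: pivot -2 → sign −
step 1: pivot -2 → sign −
step 2: pivot -4 → sign −
step 3: pivot 5/4 → sign +
step 4: pivot -1/5 → sign −
signature = (1, 4, 0)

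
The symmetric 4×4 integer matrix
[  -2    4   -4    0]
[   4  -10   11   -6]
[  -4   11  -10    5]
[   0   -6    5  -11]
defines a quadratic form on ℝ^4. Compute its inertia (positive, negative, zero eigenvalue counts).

step 0: pivot -2 → sign −
step 1: pivot -2 → sign −
step 2: pivot 5/2 → sign +
step 3: pivot 3/5 → sign +
signature = (2, 2, 0)

Answer: (2, 2, 0)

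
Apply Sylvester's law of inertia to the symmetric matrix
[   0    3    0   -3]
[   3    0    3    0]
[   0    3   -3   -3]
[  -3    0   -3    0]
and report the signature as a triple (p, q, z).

step 0: pivot 6 → sign +
step 1: pivot -3/2 → sign −
step 2: pivot -3 → sign −
step 3: row/col 3 already zero → sign 0
signature = (1, 2, 1)

Answer: (1, 2, 1)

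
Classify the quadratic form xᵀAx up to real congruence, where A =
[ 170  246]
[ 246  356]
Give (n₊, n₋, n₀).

step 0: pivot 170 → sign +
step 1: pivot 2/85 → sign +
signature = (2, 0, 0)

Answer: (2, 0, 0)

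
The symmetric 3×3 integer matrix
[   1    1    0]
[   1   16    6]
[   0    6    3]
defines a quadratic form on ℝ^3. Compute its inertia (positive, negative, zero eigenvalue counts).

Answer: (3, 0, 0)

Derivation:
step 0: pivot 1 → sign +
step 1: pivot 15 → sign +
step 2: pivot 3/5 → sign +
signature = (3, 0, 0)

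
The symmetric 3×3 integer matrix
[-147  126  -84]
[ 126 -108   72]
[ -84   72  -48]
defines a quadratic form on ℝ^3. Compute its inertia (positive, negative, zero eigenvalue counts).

Answer: (0, 1, 2)

Derivation:
step 0: pivot -147 → sign −
step 1: row/col 1 already zero → sign 0
step 2: row/col 2 already zero → sign 0
signature = (0, 1, 2)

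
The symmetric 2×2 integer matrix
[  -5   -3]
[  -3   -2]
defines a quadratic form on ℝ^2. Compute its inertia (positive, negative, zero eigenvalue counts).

step 0: pivot -5 → sign −
step 1: pivot -1/5 → sign −
signature = (0, 2, 0)

Answer: (0, 2, 0)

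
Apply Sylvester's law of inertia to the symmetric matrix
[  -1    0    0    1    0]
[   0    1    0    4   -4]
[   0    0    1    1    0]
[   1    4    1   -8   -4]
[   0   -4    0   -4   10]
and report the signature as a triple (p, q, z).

step 0: pivot -1 → sign −
step 1: pivot 1 → sign +
step 2: pivot 1 → sign +
step 3: pivot -24 → sign −
step 4: row/col 4 already zero → sign 0
signature = (2, 2, 1)

Answer: (2, 2, 1)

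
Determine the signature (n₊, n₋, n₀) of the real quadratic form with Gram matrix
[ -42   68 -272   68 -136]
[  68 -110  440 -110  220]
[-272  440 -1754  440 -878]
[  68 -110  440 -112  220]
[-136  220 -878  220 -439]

step 0: pivot -42 → sign −
step 1: pivot 2/21 → sign +
step 2: pivot 6 → sign +
step 3: pivot -2 → sign −
step 4: pivot 1/3 → sign +
signature = (3, 2, 0)

Answer: (3, 2, 0)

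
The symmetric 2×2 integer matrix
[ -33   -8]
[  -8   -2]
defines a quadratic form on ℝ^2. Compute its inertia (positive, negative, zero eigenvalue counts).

step 0: pivot -33 → sign −
step 1: pivot -2/33 → sign −
signature = (0, 2, 0)

Answer: (0, 2, 0)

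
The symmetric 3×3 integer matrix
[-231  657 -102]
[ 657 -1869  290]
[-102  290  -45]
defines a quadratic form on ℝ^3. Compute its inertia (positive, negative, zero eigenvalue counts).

Answer: (1, 2, 0)

Derivation:
step 0: pivot -231 → sign −
step 1: pivot -30/77 → sign −
step 2: pivot 1/15 → sign +
signature = (1, 2, 0)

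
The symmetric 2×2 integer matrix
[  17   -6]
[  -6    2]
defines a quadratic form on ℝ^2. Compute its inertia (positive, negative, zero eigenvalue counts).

Answer: (1, 1, 0)

Derivation:
step 0: pivot 17 → sign +
step 1: pivot -2/17 → sign −
signature = (1, 1, 0)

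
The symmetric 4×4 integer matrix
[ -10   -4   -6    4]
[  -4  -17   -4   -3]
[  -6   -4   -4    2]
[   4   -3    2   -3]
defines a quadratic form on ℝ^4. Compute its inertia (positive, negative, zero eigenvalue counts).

Answer: (0, 3, 1)

Derivation:
step 0: pivot -10 → sign −
step 1: pivot -77/5 → sign −
step 2: pivot -18/77 → sign −
step 3: row/col 3 already zero → sign 0
signature = (0, 3, 1)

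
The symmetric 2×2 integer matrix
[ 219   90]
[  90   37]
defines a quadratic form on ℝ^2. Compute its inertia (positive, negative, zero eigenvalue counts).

Answer: (2, 0, 0)

Derivation:
step 0: pivot 219 → sign +
step 1: pivot 1/73 → sign +
signature = (2, 0, 0)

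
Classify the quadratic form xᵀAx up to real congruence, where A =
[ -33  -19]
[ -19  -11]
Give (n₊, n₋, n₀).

Answer: (0, 2, 0)

Derivation:
step 0: pivot -33 → sign −
step 1: pivot -2/33 → sign −
signature = (0, 2, 0)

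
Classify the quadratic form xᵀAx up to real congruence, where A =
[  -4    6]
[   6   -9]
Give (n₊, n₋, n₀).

Answer: (0, 1, 1)

Derivation:
step 0: pivot -4 → sign −
step 1: row/col 1 already zero → sign 0
signature = (0, 1, 1)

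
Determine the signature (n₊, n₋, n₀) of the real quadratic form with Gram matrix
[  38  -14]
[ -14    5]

step 0: pivot 38 → sign +
step 1: pivot -3/19 → sign −
signature = (1, 1, 0)

Answer: (1, 1, 0)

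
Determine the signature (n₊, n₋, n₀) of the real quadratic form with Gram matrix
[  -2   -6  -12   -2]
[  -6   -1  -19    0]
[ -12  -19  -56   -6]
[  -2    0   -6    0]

Answer: (1, 3, 0)

Derivation:
step 0: pivot -2 → sign −
step 1: pivot 17 → sign +
step 2: pivot -1 → sign −
step 3: pivot -2/17 → sign −
signature = (1, 3, 0)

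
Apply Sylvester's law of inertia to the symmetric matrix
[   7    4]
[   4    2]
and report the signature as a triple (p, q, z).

Answer: (1, 1, 0)

Derivation:
step 0: pivot 7 → sign +
step 1: pivot -2/7 → sign −
signature = (1, 1, 0)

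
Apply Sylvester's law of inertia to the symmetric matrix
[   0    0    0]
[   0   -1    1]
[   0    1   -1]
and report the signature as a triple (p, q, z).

Answer: (0, 1, 2)

Derivation:
step 0: pivot -1 → sign −
step 1: row/col 1 already zero → sign 0
step 2: row/col 2 already zero → sign 0
signature = (0, 1, 2)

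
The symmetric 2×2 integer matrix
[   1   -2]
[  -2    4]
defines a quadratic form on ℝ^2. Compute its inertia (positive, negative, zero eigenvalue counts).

Answer: (1, 0, 1)

Derivation:
step 0: pivot 1 → sign +
step 1: row/col 1 already zero → sign 0
signature = (1, 0, 1)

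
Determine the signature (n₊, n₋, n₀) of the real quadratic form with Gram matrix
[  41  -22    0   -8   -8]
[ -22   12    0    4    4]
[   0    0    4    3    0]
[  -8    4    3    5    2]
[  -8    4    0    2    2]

step 0: pivot 41 → sign +
step 1: pivot 8/41 → sign +
step 2: pivot 4 → sign +
step 3: pivot 3/4 → sign +
step 4: row/col 4 already zero → sign 0
signature = (4, 0, 1)

Answer: (4, 0, 1)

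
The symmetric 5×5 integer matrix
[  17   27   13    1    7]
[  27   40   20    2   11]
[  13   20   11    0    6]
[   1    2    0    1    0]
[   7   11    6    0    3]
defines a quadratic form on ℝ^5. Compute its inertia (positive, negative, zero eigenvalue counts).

step 0: pivot 17 → sign +
step 1: pivot -49/17 → sign −
step 2: pivot 59/49 → sign +
step 3: pivot 23/59 → sign +
step 4: pivot -6/23 → sign −
signature = (3, 2, 0)

Answer: (3, 2, 0)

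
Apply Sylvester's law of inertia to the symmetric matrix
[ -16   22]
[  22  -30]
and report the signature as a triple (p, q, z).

step 0: pivot -16 → sign −
step 1: pivot 1/4 → sign +
signature = (1, 1, 0)

Answer: (1, 1, 0)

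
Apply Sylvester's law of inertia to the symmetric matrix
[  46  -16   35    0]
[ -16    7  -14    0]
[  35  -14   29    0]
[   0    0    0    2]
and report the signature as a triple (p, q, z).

step 0: pivot 46 → sign +
step 1: pivot 33/23 → sign +
step 2: pivot 1/22 → sign +
step 3: pivot 2 → sign +
signature = (4, 0, 0)

Answer: (4, 0, 0)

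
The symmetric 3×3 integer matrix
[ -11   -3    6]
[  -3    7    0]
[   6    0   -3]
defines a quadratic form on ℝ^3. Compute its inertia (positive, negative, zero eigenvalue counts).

step 0: pivot -11 → sign −
step 1: pivot 86/11 → sign +
step 2: pivot -3/43 → sign −
signature = (1, 2, 0)

Answer: (1, 2, 0)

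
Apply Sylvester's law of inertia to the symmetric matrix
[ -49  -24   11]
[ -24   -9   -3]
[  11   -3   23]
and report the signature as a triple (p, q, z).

Answer: (1, 2, 0)

Derivation:
step 0: pivot -49 → sign −
step 1: pivot 135/49 → sign +
step 2: pivot -1/15 → sign −
signature = (1, 2, 0)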